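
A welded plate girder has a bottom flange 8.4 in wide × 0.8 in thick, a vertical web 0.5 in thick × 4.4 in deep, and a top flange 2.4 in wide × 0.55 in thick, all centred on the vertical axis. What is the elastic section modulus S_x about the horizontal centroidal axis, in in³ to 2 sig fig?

Decompose the section into non-overlapping parts with the origin at the bottom-left of its bounding rectangle.
Bottom plate: 8.4 × 0.8, A = 6.72 in², y = 0.4 in, Ī = 0.3584 in⁴.
Web plate: 0.5 × 4.4, A = 2.2 in², y = 3 in, Ī = 3.549 in⁴.
Top plate: 2.4 × 0.55, A = 1.32 in², y = 5.475 in, Ī = 0.03328 in⁴.
Centroid: ȳ = ΣA·y / ΣA = 1.613 in.
Transfer each piece to the horizontal centroidal axis using Ī + A·d² with d = y − 1.613:
  bottom plate: d = -1.213 in → contributes +10.24 in⁴
  web plate: d = 1.387 in → contributes +7.783 in⁴
  top plate: d = 3.862 in → contributes +19.72 in⁴
Total I = 37.75 in⁴.
Extreme fibre distance c = 4.137 in; S = I/c = 9.124 in³.

S_x ≈ 9.1 in³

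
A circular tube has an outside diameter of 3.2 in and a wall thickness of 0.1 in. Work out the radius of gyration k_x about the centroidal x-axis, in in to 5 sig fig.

Decompose the section into non-overlapping parts with the origin at the bottom-left of its bounding rectangle.
Outer circle: ⌀3.2, A = 8.042477 in², y = 1.6 in, Ī = 5.147185 in⁴.
Bore (subtracted): ⌀3, A = 7.068583 in², y = 1.6 in, Ī = 3.976078 in⁴.
By symmetry the centroid is at mid-height, ȳ = 1.6 in.
All pieces are centred on the centroidal x-axis, so I = ΣĪ (holes subtracted) = 1.171107 in⁴.
Radius of gyration: k = √(I/A) = √(1.171107 / 0.9738937) = 1.096586 in.

k_x ≈ 1.0966 in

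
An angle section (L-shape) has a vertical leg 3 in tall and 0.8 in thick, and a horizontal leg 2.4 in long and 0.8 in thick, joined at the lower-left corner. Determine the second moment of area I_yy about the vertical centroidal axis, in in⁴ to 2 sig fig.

I_yy ≈ 1.6 in⁴

Break the section into simple shapes (no overlaps), measuring from the bottom-left corner of the bounding box.
Vertical leg: 0.8 × 3, A = 2.4 in², x = 0.4 in, Ī = 0.128 in⁴.
Horizontal leg (remainder): 1.6 × 0.8, A = 1.28 in², x = 1.6 in, Ī = 0.2731 in⁴.
Centroid: x̄ = ΣA·x / ΣA = 0.8174 in.
Transfer each piece to the vertical centroidal axis using Ī + A·d² with d = x − 0.8174:
  vertical leg: d = -0.4174 in → contributes +0.5461 in⁴
  horizontal leg (remainder): d = 0.7826 in → contributes +1.057 in⁴
Total I = 1.603 in⁴.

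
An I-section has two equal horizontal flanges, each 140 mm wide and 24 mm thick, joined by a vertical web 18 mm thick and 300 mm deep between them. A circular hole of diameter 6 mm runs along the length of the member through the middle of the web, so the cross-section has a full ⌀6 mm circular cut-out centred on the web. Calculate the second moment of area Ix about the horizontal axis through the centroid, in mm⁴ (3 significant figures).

Treat the section as a set of non-overlapping primitives; coordinates are from the bounding-box lower-left.
Bottom flange: 140 × 24, A = 3 360 mm², y = 12 mm, Ī = 161 280 mm⁴.
Web: 18 × 300, A = 5 400 mm², y = 174 mm, Ī = 40 500 000 mm⁴.
Top flange: 140 × 24, A = 3 360 mm², y = 336 mm, Ī = 161 280 mm⁴.
Hole (subtracted): ⌀6, A = 28.274 mm², y = 174 mm, Ī = 63.617 mm⁴.
By symmetry the centroid is at mid-height, ȳ = 174 mm.
Transfer each piece to the horizontal axis through the centroid using Ī + A·d² with d = y − 174:
  bottom flange: d = -162 mm → contributes +88 341 120 mm⁴
  web: d = 0 mm → contributes +40 500 000 mm⁴
  top flange: d = 162 mm → contributes +88 341 120 mm⁴
  hole: d = 0 mm → contributes −63.617 mm⁴
Total I = 217 182 176 mm⁴.

Ix ≈ 2.17 × 10⁸ mm⁴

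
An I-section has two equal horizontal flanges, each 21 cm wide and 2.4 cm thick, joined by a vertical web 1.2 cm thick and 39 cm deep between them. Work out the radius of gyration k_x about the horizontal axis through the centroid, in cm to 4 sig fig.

Split into non-overlapping primitives; take the origin at the lower-left of the bounding box.
Bottom flange: 21 × 2.4, A = 50.4 cm², y = 1.2 cm, Ī = 24.192 cm⁴.
Web: 1.2 × 39, A = 46.8 cm², y = 21.9 cm, Ī = 5931.9 cm⁴.
Top flange: 21 × 2.4, A = 50.4 cm², y = 42.6 cm, Ī = 24.192 cm⁴.
By symmetry the centroid is at mid-height, ȳ = 21.9 cm.
Transfer each piece to the horizontal axis through the centroid using Ī + A·d² with d = y − 21.9:
  bottom flange: d = -20.7 cm → contributes +21620.1 cm⁴
  web: d = 0 cm → contributes +5931.9 cm⁴
  top flange: d = 20.7 cm → contributes +21620.1 cm⁴
Total I = 49172.1 cm⁴.
Radius of gyration: k = √(I/A) = √(49172.1 / 147.6) = 18.2522 cm.

k_x ≈ 18.25 cm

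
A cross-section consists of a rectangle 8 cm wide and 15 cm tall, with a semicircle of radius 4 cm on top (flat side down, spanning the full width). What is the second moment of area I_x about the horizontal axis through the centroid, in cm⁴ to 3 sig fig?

I_x ≈ 4040 cm⁴

Decompose the section into non-overlapping parts with the origin at the bottom-left of its bounding rectangle.
Rectangular body: 8 × 15, A = 120 cm², y = 7.5 cm, Ī = 2 250 cm⁴.
Semicircular cap: semicircle r = 4, A = 25.133 cm², y = 16.698 cm, Ī = 28.098 cm⁴.
Centroid: ȳ = ΣA·y / ΣA = 9.0928 cm.
Transfer each piece to the horizontal axis through the centroid using Ī + A·d² with d = y − 9.0928:
  rectangular body: d = -1.5928 cm → contributes +2554.4 cm⁴
  semicircular cap: d = 7.6049 cm → contributes +1481.6 cm⁴
Total I = 4036.1 cm⁴.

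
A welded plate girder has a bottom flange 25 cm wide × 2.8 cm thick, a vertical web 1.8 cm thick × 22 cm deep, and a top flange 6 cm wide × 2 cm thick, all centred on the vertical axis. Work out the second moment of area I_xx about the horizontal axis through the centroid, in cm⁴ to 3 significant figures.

Split into non-overlapping primitives; take the origin at the lower-left of the bounding box.
Bottom plate: 25 × 2.8, A = 70 cm², y = 1.4 cm, Ī = 45.733 cm⁴.
Web plate: 1.8 × 22, A = 39.6 cm², y = 13.8 cm, Ī = 1597.2 cm⁴.
Top plate: 6 × 2, A = 12 cm², y = 25.8 cm, Ī = 4 cm⁴.
Centroid: ȳ = ΣA·y / ΣA = 7.8461 cm.
Transfer each piece to the horizontal axis through the centroid using Ī + A·d² with d = y − 7.8461:
  bottom plate: d = -6.4461 cm → contributes +2954.3 cm⁴
  web plate: d = 5.9539 cm → contributes +3 001 cm⁴
  top plate: d = 17.954 cm → contributes +3872.1 cm⁴
Total I = 9827.5 cm⁴.

I_xx ≈ 9830 cm⁴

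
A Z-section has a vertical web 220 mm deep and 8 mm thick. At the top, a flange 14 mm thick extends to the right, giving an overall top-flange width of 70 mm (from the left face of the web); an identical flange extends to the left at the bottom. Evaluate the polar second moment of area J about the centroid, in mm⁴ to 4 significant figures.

Split into non-overlapping primitives; take the origin at the lower-left of the bounding box.
Web: 8 × 220, A = 1 760 mm², y = 110 mm, Ī = 7 098 667 mm⁴.
Top flange (beyond web): 62 × 14, A = 868 mm², y = 213 mm, Ī = 14177.3 mm⁴.
Bottom flange (beyond web): 62 × 14, A = 868 mm², y = 7 mm, Ī = 14177.3 mm⁴.
Centroid: ȳ = ΣA·y / ΣA = 110 mm.
Transfer each piece to the centroidal x-axis using Ī + A·d² with d = y − 110:
  web: d = 0 mm → contributes +7 098 667 mm⁴
  top flange (beyond web): d = 103 mm → contributes +9 222 789 mm⁴
  bottom flange (beyond web): d = -103 mm → contributes +9 222 789 mm⁴
Total I = 25 544 245 mm⁴.
For the y-axis: x̄ = 66 mm.
Repeating about the centroidal y-axis gives I_y = 2 692 085 mm⁴.
Polar second moment: J = I_x + I_y = 28 236 331 mm⁴.

J ≈ 2.824 × 10⁷ mm⁴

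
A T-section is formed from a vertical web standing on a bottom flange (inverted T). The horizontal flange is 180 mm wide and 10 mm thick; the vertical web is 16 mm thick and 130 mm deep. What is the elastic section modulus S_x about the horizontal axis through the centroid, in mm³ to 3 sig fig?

Break the section into simple shapes (no overlaps), measuring from the bottom-left corner of the bounding box.
Flange: 180 × 10, A = 1 800 mm², y = 5 mm, Ī = 15 000 mm⁴.
Web: 16 × 130, A = 2 080 mm², y = 75 mm, Ī = 2 929 333 mm⁴.
Centroid: ȳ = ΣA·y / ΣA = 42.526 mm.
Transfer each piece to the horizontal axis through the centroid using Ī + A·d² with d = y − 42.526:
  flange: d = -37.526 mm → contributes +2 549 731 mm⁴
  web: d = 32.474 mm → contributes +5 122 850 mm⁴
Total I = 7 672 581 mm⁴.
Extreme fibre distance c = 97.474 mm; S = I/c = 78 714 mm³.

S_x ≈ 7.87 × 10⁴ mm³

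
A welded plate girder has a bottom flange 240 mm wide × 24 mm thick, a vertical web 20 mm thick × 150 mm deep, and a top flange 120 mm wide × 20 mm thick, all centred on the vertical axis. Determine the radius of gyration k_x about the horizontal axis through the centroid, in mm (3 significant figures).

k_x ≈ 72.7 mm

Decompose the section into non-overlapping parts with the origin at the bottom-left of its bounding rectangle.
Bottom plate: 240 × 24, A = 5 760 mm², y = 12 mm, Ī = 276 480 mm⁴.
Web plate: 20 × 150, A = 3 000 mm², y = 99 mm, Ī = 5 625 000 mm⁴.
Top plate: 120 × 20, A = 2 400 mm², y = 184 mm, Ī = 80 000 mm⁴.
Centroid: ȳ = ΣA·y / ΣA = 72.376 mm.
Transfer each piece to the horizontal axis through the centroid using Ī + A·d² with d = y − 72.376:
  bottom plate: d = -60.376 mm → contributes +21 273 425 mm⁴
  web plate: d = 26.624 mm → contributes +7 751 457 mm⁴
  top plate: d = 111.62 mm → contributes +29 983 617 mm⁴
Total I = 59 008 499 mm⁴.
Radius of gyration: k = √(I/A) = √(59 008 499 / 11 160) = 72.715 mm.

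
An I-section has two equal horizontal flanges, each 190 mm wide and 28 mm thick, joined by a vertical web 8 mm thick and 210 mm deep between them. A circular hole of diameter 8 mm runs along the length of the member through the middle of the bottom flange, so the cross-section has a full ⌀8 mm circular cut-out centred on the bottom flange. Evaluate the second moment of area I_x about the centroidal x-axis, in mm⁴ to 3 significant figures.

Break the section into simple shapes (no overlaps), measuring from the bottom-left corner of the bounding box.
Bottom flange: 190 × 28, A = 5 320 mm², y = 14 mm, Ī = 347 573 mm⁴.
Web: 8 × 210, A = 1 680 mm², y = 133 mm, Ī = 6 174 000 mm⁴.
Top flange: 190 × 28, A = 5 320 mm², y = 252 mm, Ī = 347 573 mm⁴.
Hole (subtracted): ⌀8, A = 50.265 mm², y = 14 mm, Ī = 201.06 mm⁴.
Centroid: ȳ = ΣA·y / ΣA = 133.49 mm.
Transfer each piece to the centroidal x-axis using Ī + A·d² with d = y − 133.49:
  bottom flange: d = -119.49 mm → contributes +76 302 621 mm⁴
  web: d = -0.48751 mm → contributes +6 174 399 mm⁴
  top flange: d = 118.51 mm → contributes +75 068 095 mm⁴
  hole: d = -119.49 mm → contributes −717 855 mm⁴
Total I = 156 827 260 mm⁴.

I_x ≈ 1.57 × 10⁸ mm⁴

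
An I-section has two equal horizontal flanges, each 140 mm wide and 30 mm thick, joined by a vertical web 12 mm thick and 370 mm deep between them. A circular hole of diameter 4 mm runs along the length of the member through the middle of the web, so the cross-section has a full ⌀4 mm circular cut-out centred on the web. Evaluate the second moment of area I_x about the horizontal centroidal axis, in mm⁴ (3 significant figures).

Break the section into simple shapes (no overlaps), measuring from the bottom-left corner of the bounding box.
Bottom flange: 140 × 30, A = 4 200 mm², y = 15 mm, Ī = 315 000 mm⁴.
Web: 12 × 370, A = 4 440 mm², y = 215 mm, Ī = 50 653 000 mm⁴.
Top flange: 140 × 30, A = 4 200 mm², y = 415 mm, Ī = 315 000 mm⁴.
Hole (subtracted): ⌀4, A = 12.566 mm², y = 215 mm, Ī = 12.566 mm⁴.
By symmetry the centroid is at mid-height, ȳ = 215 mm.
Transfer each piece to the horizontal centroidal axis using Ī + A·d² with d = y − 215:
  bottom flange: d = -200 mm → contributes +168 315 000 mm⁴
  web: d = 0 mm → contributes +50 653 000 mm⁴
  top flange: d = 200 mm → contributes +168 315 000 mm⁴
  hole: d = 0 mm → contributes −12.566 mm⁴
Total I = 387 282 987 mm⁴.

I_x ≈ 3.87 × 10⁸ mm⁴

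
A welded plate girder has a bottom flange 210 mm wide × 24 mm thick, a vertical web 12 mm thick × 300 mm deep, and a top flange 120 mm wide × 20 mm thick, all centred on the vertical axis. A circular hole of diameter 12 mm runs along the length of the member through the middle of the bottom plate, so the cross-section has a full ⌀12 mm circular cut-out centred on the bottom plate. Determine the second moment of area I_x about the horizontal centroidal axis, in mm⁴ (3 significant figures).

Decompose the section into non-overlapping parts with the origin at the bottom-left of its bounding rectangle.
Bottom plate: 210 × 24, A = 5 040 mm², y = 12 mm, Ī = 241 920 mm⁴.
Web plate: 12 × 300, A = 3 600 mm², y = 174 mm, Ī = 27 000 000 mm⁴.
Top plate: 120 × 20, A = 2 400 mm², y = 334 mm, Ī = 80 000 mm⁴.
Hole (subtracted): ⌀12, A = 113.1 mm², y = 12 mm, Ī = 1017.9 mm⁴.
Centroid: ȳ = ΣA·y / ΣA = 136.1 mm.
Transfer each piece to the horizontal centroidal axis using Ī + A·d² with d = y − 136.1:
  bottom plate: d = -124.1 mm → contributes +77 858 726 mm⁴
  web plate: d = 37.903 mm → contributes +32 171 791 mm⁴
  top plate: d = 197.9 mm → contributes +94 077 072 mm⁴
  hole: d = -124.1 mm → contributes −1 742 735 mm⁴
Total I = 202 364 854 mm⁴.

I_x ≈ 2.02 × 10⁸ mm⁴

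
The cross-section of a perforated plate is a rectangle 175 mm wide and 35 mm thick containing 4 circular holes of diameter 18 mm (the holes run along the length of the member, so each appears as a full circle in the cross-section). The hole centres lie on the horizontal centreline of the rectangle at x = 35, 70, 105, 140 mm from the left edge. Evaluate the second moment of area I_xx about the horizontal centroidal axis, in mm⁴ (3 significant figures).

I_xx ≈ 6.05 × 10⁵ mm⁴

Break the section into simple shapes (no overlaps), measuring from the bottom-left corner of the bounding box.
Plate: 175 × 35, A = 6 125 mm², y = 17.5 mm, Ī = 625 260 mm⁴.
Hole 1 (subtracted): ⌀18, A = 254.47 mm², y = 17.5 mm, Ī = 5 153 mm⁴.
Hole 2 (subtracted): ⌀18, A = 254.47 mm², y = 17.5 mm, Ī = 5 153 mm⁴.
Hole 3 (subtracted): ⌀18, A = 254.47 mm², y = 17.5 mm, Ī = 5 153 mm⁴.
Hole 4 (subtracted): ⌀18, A = 254.47 mm², y = 17.5 mm, Ī = 5 153 mm⁴.
By symmetry the centroid is at mid-height, ȳ = 17.5 mm.
All pieces are centred on the horizontal centroidal axis, so I = ΣĪ (holes subtracted) = 604 648 mm⁴.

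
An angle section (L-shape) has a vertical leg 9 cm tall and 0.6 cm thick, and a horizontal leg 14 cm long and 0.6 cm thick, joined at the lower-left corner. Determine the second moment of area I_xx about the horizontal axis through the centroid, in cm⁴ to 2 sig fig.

I_xx ≈ 94 cm⁴

Split into non-overlapping primitives; take the origin at the lower-left of the bounding box.
Vertical leg: 0.6 × 9, A = 5.4 cm², y = 4.5 cm, Ī = 36.45 cm⁴.
Horizontal leg (remainder): 13.4 × 0.6, A = 8.04 cm², y = 0.3 cm, Ī = 0.2412 cm⁴.
Centroid: ȳ = ΣA·y / ΣA = 1.988 cm.
Transfer each piece to the horizontal axis through the centroid using Ī + A·d² with d = y − 1.988:
  vertical leg: d = 2.513 cm → contributes +70.54 cm⁴
  horizontal leg (remainder): d = -1.688 cm → contributes +23.14 cm⁴
Total I = 93.67 cm⁴.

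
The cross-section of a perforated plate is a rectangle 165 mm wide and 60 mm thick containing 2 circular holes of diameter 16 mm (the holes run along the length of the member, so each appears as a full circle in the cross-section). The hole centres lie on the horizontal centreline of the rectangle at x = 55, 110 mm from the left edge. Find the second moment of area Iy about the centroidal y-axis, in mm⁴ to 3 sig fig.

Iy ≈ 2.22 × 10⁷ mm⁴

Break the section into simple shapes (no overlaps), measuring from the bottom-left corner of the bounding box.
Plate: 165 × 60, A = 9 900 mm², x = 82.5 mm, Ī = 22 460 625 mm⁴.
Hole 1 (subtracted): ⌀16, A = 201.06 mm², x = 55 mm, Ī = 3 217 mm⁴.
Hole 2 (subtracted): ⌀16, A = 201.06 mm², x = 110 mm, Ī = 3 217 mm⁴.
By symmetry the centroid is at mid-width, x̄ = 82.5 mm.
Transfer each piece to the centroidal y-axis using Ī + A·d² with d = x − 82.5:
  plate: d = 0 mm → contributes +22 460 625 mm⁴
  hole 1: d = -27.5 mm → contributes −155 270 mm⁴
  hole 2: d = 27.5 mm → contributes −155 270 mm⁴
Total I = 22 150 085 mm⁴.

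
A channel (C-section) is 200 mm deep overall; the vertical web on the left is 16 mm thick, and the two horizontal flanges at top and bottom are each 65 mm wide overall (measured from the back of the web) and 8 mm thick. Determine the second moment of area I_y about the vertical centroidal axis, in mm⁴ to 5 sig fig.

I_y ≈ 8.9027 × 10⁵ mm⁴

Split into non-overlapping primitives; take the origin at the lower-left of the bounding box.
Web: 16 × 200, A = 3 200 mm², x = 8 mm, Ī = 68266.67 mm⁴.
Top flange (beyond web): 49 × 8, A = 392 mm², x = 40.5 mm, Ī = 78432.67 mm⁴.
Bottom flange (beyond web): 49 × 8, A = 392 mm², x = 40.5 mm, Ī = 78432.67 mm⁴.
Centroid: x̄ = ΣA·x / ΣA = 14.39558 mm.
Transfer each piece to the vertical centroidal axis using Ī + A·d² with d = x − 14.39558:
  web: d = -6.395582 mm → contributes +199157.8 mm⁴
  top flange (beyond web): d = 26.10442 mm → contributes +345557.4 mm⁴
  bottom flange (beyond web): d = 26.10442 mm → contributes +345557.4 mm⁴
Total I = 890272.6 mm⁴.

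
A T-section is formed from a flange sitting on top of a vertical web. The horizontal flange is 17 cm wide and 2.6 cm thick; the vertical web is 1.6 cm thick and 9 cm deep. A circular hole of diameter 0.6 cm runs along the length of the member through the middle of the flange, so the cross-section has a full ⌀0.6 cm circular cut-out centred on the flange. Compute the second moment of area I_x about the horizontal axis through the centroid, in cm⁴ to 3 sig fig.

Decompose the section into non-overlapping parts with the origin at the bottom-left of its bounding rectangle.
Flange: 17 × 2.6, A = 44.2 cm², y = 10.3 cm, Ī = 24.899 cm⁴.
Web: 1.6 × 9, A = 14.4 cm², y = 4.5 cm, Ī = 97.2 cm⁴.
Hole (subtracted): ⌀0.6, A = 0.28274 cm², y = 10.3 cm, Ī = 0.0063617 cm⁴.
Centroid: ȳ = ΣA·y / ΣA = 8.8678 cm.
Transfer each piece to the horizontal axis through the centroid using Ī + A·d² with d = y − 8.8678:
  flange: d = 1.4322 cm → contributes +115.56 cm⁴
  web: d = -4.3678 cm → contributes +371.92 cm⁴
  hole: d = 1.4322 cm → contributes −0.5863 cm⁴
Total I = 486.89 cm⁴.

I_x ≈ 487 cm⁴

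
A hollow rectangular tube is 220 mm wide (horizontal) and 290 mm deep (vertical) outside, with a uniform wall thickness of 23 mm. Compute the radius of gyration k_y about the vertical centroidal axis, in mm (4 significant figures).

Decompose the section into non-overlapping parts with the origin at the bottom-left of its bounding rectangle.
Outer rectangle: 220 × 290, A = 63 800 mm², x = 110 mm, Ī = 257 326 667 mm⁴.
Inner void (subtracted): 174 × 244, A = 42 456 mm², x = 110 mm, Ī = 107 116 488 mm⁴.
By symmetry the centroid is at mid-width, x̄ = 110 mm.
All pieces are centred on the vertical centroidal axis, so I = ΣĪ (holes subtracted) = 150 210 179 mm⁴.
Radius of gyration: k = √(I/A) = √(150 210 179 / 21 344) = 83.8903 mm.

k_y ≈ 83.89 mm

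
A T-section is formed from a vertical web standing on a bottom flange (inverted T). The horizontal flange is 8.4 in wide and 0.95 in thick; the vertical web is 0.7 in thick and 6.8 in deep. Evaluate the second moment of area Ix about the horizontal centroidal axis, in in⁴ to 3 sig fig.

Ix ≈ 63.7 in⁴

Treat the section as a set of non-overlapping primitives; coordinates are from the bounding-box lower-left.
Flange: 8.4 × 0.95, A = 7.98 in², y = 0.475 in, Ī = 0.60016 in⁴.
Web: 0.7 × 6.8, A = 4.76 in², y = 4.35 in, Ī = 18.342 in⁴.
Centroid: ȳ = ΣA·y / ΣA = 1.9228 in.
Transfer each piece to the horizontal centroidal axis using Ī + A·d² with d = y − 1.9228:
  flange: d = -1.4478 in → contributes +17.327 in⁴
  web: d = 2.4272 in → contributes +46.384 in⁴
Total I = 63.712 in⁴.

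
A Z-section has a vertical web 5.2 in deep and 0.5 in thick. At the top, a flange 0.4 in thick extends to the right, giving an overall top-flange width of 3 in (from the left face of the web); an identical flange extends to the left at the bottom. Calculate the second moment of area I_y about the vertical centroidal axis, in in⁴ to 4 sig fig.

I_y ≈ 5.596 in⁴

Decompose the section into non-overlapping parts with the origin at the bottom-left of its bounding rectangle.
Web: 0.5 × 5.2, A = 2.6 in², x = 2.75 in, Ī = 0.0541667 in⁴.
Top flange (beyond web): 2.5 × 0.4, A = 1 in², x = 4.25 in, Ī = 0.520833 in⁴.
Bottom flange (beyond web): 2.5 × 0.4, A = 1 in², x = 1.25 in, Ī = 0.520833 in⁴.
Centroid: x̄ = ΣA·x / ΣA = 2.75 in.
Transfer each piece to the vertical centroidal axis using Ī + A·d² with d = x − 2.75:
  web: d = 0 in → contributes +0.0541667 in⁴
  top flange (beyond web): d = 1.5 in → contributes +2.77083 in⁴
  bottom flange (beyond web): d = -1.5 in → contributes +2.77083 in⁴
Total I = 5.59583 in⁴.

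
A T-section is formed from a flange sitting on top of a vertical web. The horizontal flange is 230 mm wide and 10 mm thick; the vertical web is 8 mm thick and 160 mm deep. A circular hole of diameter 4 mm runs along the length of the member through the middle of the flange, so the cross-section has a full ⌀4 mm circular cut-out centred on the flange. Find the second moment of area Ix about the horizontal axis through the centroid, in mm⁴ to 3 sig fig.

Treat the section as a set of non-overlapping primitives; coordinates are from the bounding-box lower-left.
Flange: 230 × 10, A = 2 300 mm², y = 165 mm, Ī = 19 167 mm⁴.
Web: 8 × 160, A = 1 280 mm², y = 80 mm, Ī = 2 730 667 mm⁴.
Hole (subtracted): ⌀4, A = 12.566 mm², y = 165 mm, Ī = 12.566 mm⁴.
Centroid: ȳ = ΣA·y / ΣA = 134.5 mm.
Transfer each piece to the horizontal axis through the centroid using Ī + A·d² with d = y − 134.5:
  flange: d = 30.498 mm → contributes +2 158 477 mm⁴
  web: d = -54.502 mm → contributes +6 532 850 mm⁴
  hole: d = 30.498 mm → contributes −11 701 mm⁴
Total I = 8 679 626 mm⁴.

Ix ≈ 8.68 × 10⁶ mm⁴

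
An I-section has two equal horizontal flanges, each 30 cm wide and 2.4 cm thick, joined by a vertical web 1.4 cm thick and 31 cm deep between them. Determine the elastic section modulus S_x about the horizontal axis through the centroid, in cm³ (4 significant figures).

S_x ≈ 2442 cm³

Break the section into simple shapes (no overlaps), measuring from the bottom-left corner of the bounding box.
Bottom flange: 30 × 2.4, A = 72 cm², y = 1.2 cm, Ī = 34.56 cm⁴.
Web: 1.4 × 31, A = 43.4 cm², y = 17.9 cm, Ī = 3475.62 cm⁴.
Top flange: 30 × 2.4, A = 72 cm², y = 34.6 cm, Ī = 34.56 cm⁴.
By symmetry the centroid is at mid-height, ȳ = 17.9 cm.
Transfer each piece to the horizontal axis through the centroid using Ī + A·d² with d = y − 17.9:
  bottom flange: d = -16.7 cm → contributes +20114.6 cm⁴
  web: d = 0 cm → contributes +3475.62 cm⁴
  top flange: d = 16.7 cm → contributes +20114.6 cm⁴
Total I = 43704.9 cm⁴.
Extreme fibre distance c = 17.9 cm; S = I/c = 2441.61 cm³.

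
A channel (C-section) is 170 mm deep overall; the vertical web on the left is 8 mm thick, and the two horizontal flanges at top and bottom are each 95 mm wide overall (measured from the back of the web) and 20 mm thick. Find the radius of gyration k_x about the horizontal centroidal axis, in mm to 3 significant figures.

Decompose the section into non-overlapping parts with the origin at the bottom-left of its bounding rectangle.
Web: 8 × 170, A = 1 360 mm², y = 85 mm, Ī = 3 275 333 mm⁴.
Top flange (beyond web): 87 × 20, A = 1 740 mm², y = 160 mm, Ī = 58 000 mm⁴.
Bottom flange (beyond web): 87 × 20, A = 1 740 mm², y = 10 mm, Ī = 58 000 mm⁴.
By symmetry the centroid is at mid-height, ȳ = 85 mm.
Transfer each piece to the horizontal centroidal axis using Ī + A·d² with d = y − 85:
  web: d = 0 mm → contributes +3 275 333 mm⁴
  top flange (beyond web): d = 75 mm → contributes +9 845 500 mm⁴
  bottom flange (beyond web): d = -75 mm → contributes +9 845 500 mm⁴
Total I = 22 966 333 mm⁴.
Radius of gyration: k = √(I/A) = √(22 966 333 / 4 840) = 68.885 mm.

k_x ≈ 68.9 mm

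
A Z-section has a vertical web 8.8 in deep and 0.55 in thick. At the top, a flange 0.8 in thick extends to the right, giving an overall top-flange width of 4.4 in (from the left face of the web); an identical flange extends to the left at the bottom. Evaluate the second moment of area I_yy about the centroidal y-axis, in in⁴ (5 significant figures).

Break the section into simple shapes (no overlaps), measuring from the bottom-left corner of the bounding box.
Web: 0.55 × 8.8, A = 4.84 in², x = 4.125 in, Ī = 0.1220083 in⁴.
Top flange (beyond web): 3.85 × 0.8, A = 3.08 in², x = 6.325 in, Ī = 3.804442 in⁴.
Bottom flange (beyond web): 3.85 × 0.8, A = 3.08 in², x = 1.925 in, Ī = 3.804442 in⁴.
Centroid: x̄ = ΣA·x / ΣA = 4.125 in.
Transfer each piece to the centroidal y-axis using Ī + A·d² with d = x − 4.125:
  web: d = 0 in → contributes +0.1220083 in⁴
  top flange (beyond web): d = 2.2 in → contributes +18.71164 in⁴
  bottom flange (beyond web): d = -2.2 in → contributes +18.71164 in⁴
Total I = 37.54529 in⁴.

I_yy ≈ 37.545 in⁴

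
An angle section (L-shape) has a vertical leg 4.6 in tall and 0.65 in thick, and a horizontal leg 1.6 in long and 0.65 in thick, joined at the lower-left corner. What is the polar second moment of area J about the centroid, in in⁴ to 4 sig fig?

J ≈ 7.770 in⁴

Break the section into simple shapes (no overlaps), measuring from the bottom-left corner of the bounding box.
Vertical leg: 0.65 × 4.6, A = 2.99 in², y = 2.3 in, Ī = 5.27237 in⁴.
Horizontal leg (remainder): 0.95 × 0.65, A = 0.6175 in², y = 0.325 in, Ī = 0.0217411 in⁴.
Centroid: ȳ = ΣA·y / ΣA = 1.96194 in.
Transfer each piece to the centroidal x-axis using Ī + A·d² with d = y − 1.96194:
  vertical leg: d = 0.338063 in → contributes +5.61408 in⁴
  horizontal leg (remainder): d = -1.63694 in → contributes +1.67637 in⁴
Total I = 7.29045 in⁴.
For the y-axis: x̄ = 0.461937 in.
Repeating about the centroidal y-axis gives I_y = 0.479267 in⁴.
Polar second moment: J = I_x + I_y = 7.76972 in⁴.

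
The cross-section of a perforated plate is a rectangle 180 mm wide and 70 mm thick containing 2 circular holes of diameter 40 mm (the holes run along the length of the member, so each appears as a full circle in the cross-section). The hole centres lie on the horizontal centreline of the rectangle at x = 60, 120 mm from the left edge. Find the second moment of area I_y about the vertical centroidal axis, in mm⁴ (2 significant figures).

Split into non-overlapping primitives; take the origin at the lower-left of the bounding box.
Plate: 180 × 70, A = 12 600 mm², x = 90 mm, Ī = 34 020 000 mm⁴.
Hole 1 (subtracted): ⌀40, A = 1 257 mm², x = 60 mm, Ī = 125 664 mm⁴.
Hole 2 (subtracted): ⌀40, A = 1 257 mm², x = 120 mm, Ī = 125 664 mm⁴.
By symmetry the centroid is at mid-width, x̄ = 90 mm.
Transfer each piece to the vertical centroidal axis using Ī + A·d² with d = x − 90:
  plate: d = 0 mm → contributes +34 020 000 mm⁴
  hole 1: d = -30 mm → contributes −1 256 637 mm⁴
  hole 2: d = 30 mm → contributes −1 256 637 mm⁴
Total I = 31 506 726 mm⁴.

I_y ≈ 3.2 × 10⁷ mm⁴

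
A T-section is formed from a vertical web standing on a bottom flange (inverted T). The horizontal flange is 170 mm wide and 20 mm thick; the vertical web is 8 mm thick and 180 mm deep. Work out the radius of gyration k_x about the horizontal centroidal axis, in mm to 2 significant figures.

k_x ≈ 54 mm

Treat the section as a set of non-overlapping primitives; coordinates are from the bounding-box lower-left.
Flange: 170 × 20, A = 3 400 mm², y = 10 mm, Ī = 113 333 mm⁴.
Web: 8 × 180, A = 1 440 mm², y = 110 mm, Ī = 3 888 000 mm⁴.
Centroid: ȳ = ΣA·y / ΣA = 39.75 mm.
Transfer each piece to the horizontal centroidal axis using Ī + A·d² with d = y − 39.75:
  flange: d = -29.75 mm → contributes +3 122 964 mm⁴
  web: d = 70.25 mm → contributes +10 994 072 mm⁴
Total I = 14 117 036 mm⁴.
Radius of gyration: k = √(I/A) = √(14 117 036 / 4 840) = 54.01 mm.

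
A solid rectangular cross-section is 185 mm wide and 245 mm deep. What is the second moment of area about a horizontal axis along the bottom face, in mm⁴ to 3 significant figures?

The section: 185 × 245, A = 45 325 mm², y = 122.5 mm, Ī = 226 719 427 mm⁴.
Transfer it to a horizontal axis along the bottom face using Ī + A·d² with d = y − 0:
  the section: d = 122.5 mm → contributes +906 877 708 mm⁴
Total I = 906 877 708 mm⁴.

I_base ≈ 9.07 × 10⁸ mm⁴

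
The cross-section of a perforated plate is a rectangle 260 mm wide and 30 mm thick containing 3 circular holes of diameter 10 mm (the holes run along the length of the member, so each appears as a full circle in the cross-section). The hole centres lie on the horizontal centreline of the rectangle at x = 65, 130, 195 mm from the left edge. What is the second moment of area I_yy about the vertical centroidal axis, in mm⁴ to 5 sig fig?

Break the section into simple shapes (no overlaps), measuring from the bottom-left corner of the bounding box.
Plate: 260 × 30, A = 7 800 mm², x = 130 mm, Ī = 43 940 000 mm⁴.
Hole 1 (subtracted): ⌀10, A = 78.53982 mm², x = 65 mm, Ī = 490.8739 mm⁴.
Hole 2 (subtracted): ⌀10, A = 78.53982 mm², x = 130 mm, Ī = 490.8739 mm⁴.
Hole 3 (subtracted): ⌀10, A = 78.53982 mm², x = 195 mm, Ī = 490.8739 mm⁴.
By symmetry the centroid is at mid-width, x̄ = 130 mm.
Transfer each piece to the vertical centroidal axis using Ī + A·d² with d = x − 130:
  plate: d = 0 mm → contributes +43 940 000 mm⁴
  hole 1: d = -65 mm → contributes −332321.6 mm⁴
  hole 2: d = 0 mm → contributes −490.8739 mm⁴
  hole 3: d = 65 mm → contributes −332321.6 mm⁴
Total I = 43 274 866 mm⁴.

I_yy ≈ 4.3275 × 10⁷ mm⁴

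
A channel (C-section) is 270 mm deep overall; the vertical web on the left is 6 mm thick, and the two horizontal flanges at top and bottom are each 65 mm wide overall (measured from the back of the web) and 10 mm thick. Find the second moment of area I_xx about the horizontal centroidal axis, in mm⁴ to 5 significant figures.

I_xx ≈ 2.9793 × 10⁷ mm⁴

Break the section into simple shapes (no overlaps), measuring from the bottom-left corner of the bounding box.
Web: 6 × 270, A = 1 620 mm², y = 135 mm, Ī = 9 841 500 mm⁴.
Top flange (beyond web): 59 × 10, A = 590 mm², y = 265 mm, Ī = 4916.667 mm⁴.
Bottom flange (beyond web): 59 × 10, A = 590 mm², y = 5 mm, Ī = 4916.667 mm⁴.
By symmetry the centroid is at mid-height, ȳ = 135 mm.
Transfer each piece to the horizontal centroidal axis using Ī + A·d² with d = y − 135:
  web: d = 0 mm → contributes +9 841 500 mm⁴
  top flange (beyond web): d = 130 mm → contributes +9 975 917 mm⁴
  bottom flange (beyond web): d = -130 mm → contributes +9 975 917 mm⁴
Total I = 29 793 333 mm⁴.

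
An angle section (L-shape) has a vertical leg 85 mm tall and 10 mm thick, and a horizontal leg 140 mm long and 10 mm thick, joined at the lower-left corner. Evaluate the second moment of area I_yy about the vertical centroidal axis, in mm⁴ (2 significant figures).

Treat the section as a set of non-overlapping primitives; coordinates are from the bounding-box lower-left.
Vertical leg: 10 × 85, A = 850 mm², x = 5 mm, Ī = 7 083 mm⁴.
Horizontal leg (remainder): 130 × 10, A = 1 300 mm², x = 75 mm, Ī = 1 830 833 mm⁴.
Centroid: x̄ = ΣA·x / ΣA = 47.33 mm.
Transfer each piece to the vertical centroidal axis using Ī + A·d² with d = x − 47.33:
  vertical leg: d = -42.33 mm → contributes +1 529 820 mm⁴
  horizontal leg (remainder): d = 27.67 mm → contributes +2 826 469 mm⁴
Total I = 4 356 289 mm⁴.

I_yy ≈ 4.4 × 10⁶ mm⁴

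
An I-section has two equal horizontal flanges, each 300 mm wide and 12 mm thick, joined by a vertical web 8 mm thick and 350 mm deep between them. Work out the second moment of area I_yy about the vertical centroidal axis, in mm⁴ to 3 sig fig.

Break the section into simple shapes (no overlaps), measuring from the bottom-left corner of the bounding box.
Bottom flange: 300 × 12, A = 3 600 mm², x = 150 mm, Ī = 27 000 000 mm⁴.
Web: 8 × 350, A = 2 800 mm², x = 150 mm, Ī = 14 933 mm⁴.
Top flange: 300 × 12, A = 3 600 mm², x = 150 mm, Ī = 27 000 000 mm⁴.
By symmetry the centroid is at mid-width, x̄ = 150 mm.
All pieces are centred on the vertical centroidal axis, so I = ΣĪ = 54 014 933 mm⁴.

I_yy ≈ 5.40 × 10⁷ mm⁴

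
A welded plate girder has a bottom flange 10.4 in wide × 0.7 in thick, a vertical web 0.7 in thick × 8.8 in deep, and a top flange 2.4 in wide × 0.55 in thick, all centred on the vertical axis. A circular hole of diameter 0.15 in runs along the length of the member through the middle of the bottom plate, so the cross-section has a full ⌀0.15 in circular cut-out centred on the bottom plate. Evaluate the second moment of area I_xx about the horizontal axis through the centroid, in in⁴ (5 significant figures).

I_xx ≈ 178.37 in⁴

Decompose the section into non-overlapping parts with the origin at the bottom-left of its bounding rectangle.
Bottom plate: 10.4 × 0.7, A = 7.28 in², y = 0.35 in, Ī = 0.2972667 in⁴.
Web plate: 0.7 × 8.8, A = 6.16 in², y = 5.1 in, Ī = 39.75253 in⁴.
Top plate: 2.4 × 0.55, A = 1.32 in², y = 9.775 in, Ī = 0.033275 in⁴.
Hole (subtracted): ⌀0.15, A = 0.01767146 in², y = 0.35 in, Ī = 0.00002485049 in⁴.
Centroid: ȳ = ΣA·y / ΣA = 3.178658 in.
Transfer each piece to the horizontal axis through the centroid using Ī + A·d² with d = y − 3.178658:
  bottom plate: d = -2.828658 in → contributes +58.54676 in⁴
  web plate: d = 1.921342 in → contributes +62.49252 in⁴
  top plate: d = 6.596342 in → contributes +57.46876 in⁴
  hole: d = -2.828658 in → contributes −0.1414196 in⁴
Total I = 178.3666 in⁴.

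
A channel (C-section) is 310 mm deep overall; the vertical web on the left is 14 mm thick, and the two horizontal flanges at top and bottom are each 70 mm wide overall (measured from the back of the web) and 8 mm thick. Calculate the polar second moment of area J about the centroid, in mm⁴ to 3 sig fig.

Split into non-overlapping primitives; take the origin at the lower-left of the bounding box.
Web: 14 × 310, A = 4 340 mm², y = 155 mm, Ī = 34 756 167 mm⁴.
Top flange (beyond web): 56 × 8, A = 448 mm², y = 306 mm, Ī = 2389.3 mm⁴.
Bottom flange (beyond web): 56 × 8, A = 448 mm², y = 4 mm, Ī = 2389.3 mm⁴.
By symmetry the centroid is at mid-height, ȳ = 155 mm.
Transfer each piece to the centroidal x-axis using Ī + A·d² with d = y − 155:
  web: d = 0 mm → contributes +34 756 167 mm⁴
  top flange (beyond web): d = 151 mm → contributes +10 217 237 mm⁴
  bottom flange (beyond web): d = -151 mm → contributes +10 217 237 mm⁴
Total I = 55 190 641 mm⁴.
For the y-axis: x̄ = 12.989 mm.
Repeating about the centroidal y-axis gives I_y = 1 214 817 mm⁴.
Polar second moment: J = I_x + I_y = 56 405 458 mm⁴.

J ≈ 5.64 × 10⁷ mm⁴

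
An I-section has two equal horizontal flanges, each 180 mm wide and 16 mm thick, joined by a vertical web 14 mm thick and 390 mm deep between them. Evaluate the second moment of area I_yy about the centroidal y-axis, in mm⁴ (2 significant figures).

I_yy ≈ 1.6 × 10⁷ mm⁴

Decompose the section into non-overlapping parts with the origin at the bottom-left of its bounding rectangle.
Bottom flange: 180 × 16, A = 2 880 mm², x = 90 mm, Ī = 7 776 000 mm⁴.
Web: 14 × 390, A = 5 460 mm², x = 90 mm, Ī = 89 180 mm⁴.
Top flange: 180 × 16, A = 2 880 mm², x = 90 mm, Ī = 7 776 000 mm⁴.
By symmetry the centroid is at mid-width, x̄ = 90 mm.
All pieces are centred on the centroidal y-axis, so I = ΣĪ = 15 641 180 mm⁴.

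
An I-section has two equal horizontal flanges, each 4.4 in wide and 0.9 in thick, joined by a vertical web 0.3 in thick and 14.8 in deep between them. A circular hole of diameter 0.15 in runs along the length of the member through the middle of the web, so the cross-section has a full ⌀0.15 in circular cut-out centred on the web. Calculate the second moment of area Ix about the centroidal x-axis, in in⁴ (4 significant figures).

Ix ≈ 569.6 in⁴

Split into non-overlapping primitives; take the origin at the lower-left of the bounding box.
Bottom flange: 4.4 × 0.9, A = 3.96 in², y = 0.45 in, Ī = 0.2673 in⁴.
Web: 0.3 × 14.8, A = 4.44 in², y = 8.3 in, Ī = 81.0448 in⁴.
Top flange: 4.4 × 0.9, A = 3.96 in², y = 16.15 in, Ī = 0.2673 in⁴.
Hole (subtracted): ⌀0.15, A = 0.0176715 in², y = 8.3 in, Ī = 0.0000248505 in⁴.
By symmetry the centroid is at mid-height, ȳ = 8.3 in.
Transfer each piece to the centroidal x-axis using Ī + A·d² with d = y − 8.3:
  bottom flange: d = -7.85 in → contributes +244.292 in⁴
  web: d = 0 in → contributes +81.0448 in⁴
  top flange: d = 7.85 in → contributes +244.292 in⁴
  hole: d = 0 in → contributes −0.0000248505 in⁴
Total I = 569.63 in⁴.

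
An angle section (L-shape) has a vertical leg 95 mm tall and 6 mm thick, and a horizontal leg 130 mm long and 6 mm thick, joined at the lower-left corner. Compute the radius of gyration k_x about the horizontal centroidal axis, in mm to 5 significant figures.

Break the section into simple shapes (no overlaps), measuring from the bottom-left corner of the bounding box.
Vertical leg: 6 × 95, A = 570 mm², y = 47.5 mm, Ī = 428687.5 mm⁴.
Horizontal leg (remainder): 124 × 6, A = 744 mm², y = 3 mm, Ī = 2 232 mm⁴.
Centroid: ȳ = ΣA·y / ΣA = 22.30365 mm.
Transfer each piece to the horizontal centroidal axis using Ī + A·d² with d = y − 22.30365:
  vertical leg: d = 25.19635 mm → contributes +790555.4 mm⁴
  horizontal leg (remainder): d = -19.30365 mm → contributes +279469.5 mm⁴
Total I = 1 070 025 mm⁴.
Radius of gyration: k = √(I/A) = √(1 070 025 / 1 314) = 28.5364 mm.

k_x ≈ 28.536 mm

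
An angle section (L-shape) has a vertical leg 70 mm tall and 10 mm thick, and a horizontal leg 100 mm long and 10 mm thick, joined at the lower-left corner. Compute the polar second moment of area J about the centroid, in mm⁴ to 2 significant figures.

Split into non-overlapping primitives; take the origin at the lower-left of the bounding box.
Vertical leg: 10 × 70, A = 700 mm², y = 35 mm, Ī = 285 833 mm⁴.
Horizontal leg (remainder): 90 × 10, A = 900 mm², y = 5 mm, Ī = 7 500 mm⁴.
Centroid: ȳ = ΣA·y / ΣA = 18.13 mm.
Transfer each piece to the centroidal x-axis using Ī + A·d² with d = y − 18.13:
  vertical leg: d = 16.88 mm → contributes +485 169 mm⁴
  horizontal leg (remainder): d = -13.13 mm → contributes +162 539 mm⁴
Total I = 647 708 mm⁴.
For the y-axis: x̄ = 33.13 mm.
Repeating about the centroidal y-axis gives I_y = 1 597 708 mm⁴.
Polar second moment: J = I_x + I_y = 2 245 417 mm⁴.

J ≈ 2.2 × 10⁶ mm⁴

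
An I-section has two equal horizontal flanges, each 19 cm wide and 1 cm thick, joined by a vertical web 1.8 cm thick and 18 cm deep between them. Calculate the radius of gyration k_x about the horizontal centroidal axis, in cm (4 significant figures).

k_x ≈ 7.822 cm

Split into non-overlapping primitives; take the origin at the lower-left of the bounding box.
Bottom flange: 19 × 1, A = 19 cm², y = 0.5 cm, Ī = 1.58333 cm⁴.
Web: 1.8 × 18, A = 32.4 cm², y = 10 cm, Ī = 874.8 cm⁴.
Top flange: 19 × 1, A = 19 cm², y = 19.5 cm, Ī = 1.58333 cm⁴.
By symmetry the centroid is at mid-height, ȳ = 10 cm.
Transfer each piece to the horizontal centroidal axis using Ī + A·d² with d = y − 10:
  bottom flange: d = -9.5 cm → contributes +1716.33 cm⁴
  web: d = 0 cm → contributes +874.8 cm⁴
  top flange: d = 9.5 cm → contributes +1716.33 cm⁴
Total I = 4307.47 cm⁴.
Radius of gyration: k = √(I/A) = √(4307.47 / 70.4) = 7.82212 cm.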